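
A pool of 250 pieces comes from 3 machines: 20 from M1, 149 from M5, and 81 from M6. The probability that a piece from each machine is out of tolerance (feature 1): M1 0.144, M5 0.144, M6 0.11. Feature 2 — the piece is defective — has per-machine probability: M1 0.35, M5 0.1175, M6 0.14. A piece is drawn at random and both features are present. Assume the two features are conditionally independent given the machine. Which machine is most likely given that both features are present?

M5

Prior × likelihood for each hypothesis:
  M1: 0.08 × 0.144 × 0.35 = 0.004032
  M5: 0.596 × 0.144 × 0.1175 = 0.01008432
  M6: 0.324 × 0.11 × 0.14 = 0.0049896
Sum = 0.01910592.
Largest term belongs to M5, so M5 is most probable.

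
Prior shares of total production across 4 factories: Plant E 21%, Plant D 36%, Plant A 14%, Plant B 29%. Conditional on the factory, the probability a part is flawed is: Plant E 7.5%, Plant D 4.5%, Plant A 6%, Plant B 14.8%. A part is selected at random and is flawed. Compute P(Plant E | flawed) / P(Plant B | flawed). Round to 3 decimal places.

Compute prior × likelihood for every hypothesis:
  Plant E: 0.21 × 0.075 = 0.01575
  Plant D: 0.36 × 0.045 = 0.0162
  Plant A: 0.14 × 0.06 = 0.0084
  Plant B: 0.29 × 0.148 = 0.04292
Total = 0.08327.
The ratio is 0.01575 / 0.04292 (the normalizer cancels) = 0.367.

0.367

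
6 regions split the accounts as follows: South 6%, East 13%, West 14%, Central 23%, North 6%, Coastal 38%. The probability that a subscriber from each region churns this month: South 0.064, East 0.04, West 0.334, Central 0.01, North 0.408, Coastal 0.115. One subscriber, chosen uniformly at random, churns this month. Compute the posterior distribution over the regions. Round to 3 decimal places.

South 0.030, East 0.041, West 0.370, Central 0.018, North 0.194, Coastal 0.346

Unnormalized posteriors (prior × likelihood):
  South: 0.06 × 0.064 = 0.00384
  East: 0.13 × 0.04 = 0.0052
  West: 0.14 × 0.334 = 0.04676
  Central: 0.23 × 0.01 = 0.0023
  North: 0.06 × 0.408 = 0.02448
  Coastal: 0.38 × 0.115 = 0.0437
Normalizing constant = 0.12628.
P(South | churn) = 0.00384/0.12628 ≈ 0.030
P(East | churn) = 0.0052/0.12628 ≈ 0.041
P(West | churn) = 0.04676/0.12628 ≈ 0.370
P(Central | churn) = 0.0023/0.12628 ≈ 0.018
P(North | churn) = 0.02448/0.12628 ≈ 0.194
P(Coastal | churn) = 0.0437/0.12628 ≈ 0.346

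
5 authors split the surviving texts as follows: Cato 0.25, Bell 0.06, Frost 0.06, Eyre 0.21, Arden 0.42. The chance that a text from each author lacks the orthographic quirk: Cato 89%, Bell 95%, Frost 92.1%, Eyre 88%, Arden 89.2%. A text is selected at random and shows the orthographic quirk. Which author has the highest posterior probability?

Arden

Taking complements, P(quirk | each) = Cato 0.11, Bell 0.05, Frost 0.079, Eyre 0.12, Arden 0.108.
By Bayes' rule, posterior ∝ prior × likelihood:
  Cato: 0.25 × 0.11 = 0.0275
  Bell: 0.06 × 0.05 = 0.003
  Frost: 0.06 × 0.079 = 0.00474
  Eyre: 0.21 × 0.12 = 0.0252
  Arden: 0.42 × 0.108 = 0.04536
Total = 0.1058.
Largest term belongs to Arden, so Arden is most probable.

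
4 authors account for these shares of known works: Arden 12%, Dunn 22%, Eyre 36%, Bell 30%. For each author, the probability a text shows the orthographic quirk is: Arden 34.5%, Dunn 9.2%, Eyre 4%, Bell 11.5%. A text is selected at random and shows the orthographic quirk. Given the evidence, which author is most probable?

Compute prior × likelihood for every hypothesis:
  Arden: 0.12 × 0.345 = 0.0414
  Dunn: 0.22 × 0.092 = 0.02024
  Eyre: 0.36 × 0.04 = 0.0144
  Bell: 0.3 × 0.115 = 0.0345
Normalizing constant = 0.11054.
Largest term belongs to Arden, so Arden is most probable.

Arden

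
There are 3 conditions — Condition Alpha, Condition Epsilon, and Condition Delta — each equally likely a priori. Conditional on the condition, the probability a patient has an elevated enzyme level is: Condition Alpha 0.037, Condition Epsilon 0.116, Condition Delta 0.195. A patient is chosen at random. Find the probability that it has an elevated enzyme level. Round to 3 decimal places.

Since the prior is uniform, the posterior is proportional to the likelihood:
  Condition Alpha: 0.037
  Condition Epsilon: 0.116
  Condition Delta: 0.195
P(elevated) = (1/3) × (0.037 + 0.116 + 0.195) = 0.348/3 ≈ 0.116.

0.116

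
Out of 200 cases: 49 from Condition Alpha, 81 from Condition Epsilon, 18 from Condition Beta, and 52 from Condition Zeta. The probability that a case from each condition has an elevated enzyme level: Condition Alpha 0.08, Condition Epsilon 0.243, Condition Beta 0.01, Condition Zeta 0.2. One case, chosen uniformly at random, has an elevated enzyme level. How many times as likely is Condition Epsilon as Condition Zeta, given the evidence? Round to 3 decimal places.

Compute prior × likelihood for every hypothesis:
  Condition Alpha: 0.245 × 0.08 = 0.0196
  Condition Epsilon: 0.405 × 0.243 = 0.098415
  Condition Beta: 0.09 × 0.01 = 0.0009
  Condition Zeta: 0.26 × 0.2 = 0.052
Total = 0.170915.
The ratio is 0.098415 / 0.052 (the normalizer cancels) = 1.893.

1.893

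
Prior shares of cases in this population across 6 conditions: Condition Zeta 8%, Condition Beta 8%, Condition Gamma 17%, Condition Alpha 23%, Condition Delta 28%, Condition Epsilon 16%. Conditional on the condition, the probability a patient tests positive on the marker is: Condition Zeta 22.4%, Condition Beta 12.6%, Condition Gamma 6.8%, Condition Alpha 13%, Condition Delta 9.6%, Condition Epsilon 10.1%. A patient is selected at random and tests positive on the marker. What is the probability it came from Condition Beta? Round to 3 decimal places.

Prior × likelihood for each hypothesis:
  Condition Zeta: 0.08 × 0.224 = 0.01792
  Condition Beta: 0.08 × 0.126 = 0.01008
  Condition Gamma: 0.17 × 0.068 = 0.01156
  Condition Alpha: 0.23 × 0.13 = 0.0299
  Condition Delta: 0.28 × 0.096 = 0.02688
  Condition Epsilon: 0.16 × 0.101 = 0.01616
Normalizing constant = 0.1125.
P(Condition Beta | evidence) = 0.01008 / 0.1125 ≈ 0.090.

0.090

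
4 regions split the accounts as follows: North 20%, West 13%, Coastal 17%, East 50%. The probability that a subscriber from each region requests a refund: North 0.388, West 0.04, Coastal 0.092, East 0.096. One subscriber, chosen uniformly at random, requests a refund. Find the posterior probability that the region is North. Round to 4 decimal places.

0.5299

Compute prior × likelihood for every hypothesis:
  North: 0.2 × 0.388 = 0.0776
  West: 0.13 × 0.04 = 0.0052
  Coastal: 0.17 × 0.092 = 0.01564
  East: 0.5 × 0.096 = 0.048
Total = 0.14644.
P(North | evidence) = 0.0776 / 0.14644 ≈ 0.5299.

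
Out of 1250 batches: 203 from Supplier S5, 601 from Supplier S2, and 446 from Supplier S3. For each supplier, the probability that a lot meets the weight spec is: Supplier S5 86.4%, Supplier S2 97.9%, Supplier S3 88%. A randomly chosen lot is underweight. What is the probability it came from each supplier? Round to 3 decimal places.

Supplier S5 0.294, Supplier S2 0.135, Supplier S3 0.571

Taking complements, P(underweight | each) = Supplier S5 0.136, Supplier S2 0.021, Supplier S3 0.12.
Compute prior × likelihood for every hypothesis:
  Supplier S5: 0.1624 × 0.136 = 0.0220864
  Supplier S2: 0.4808 × 0.021 = 0.0100968
  Supplier S3: 0.3568 × 0.12 = 0.042816
Total = 0.0749992.
P(Supplier S5 | underweight) = 0.0220864/0.0749992 ≈ 0.294
P(Supplier S2 | underweight) = 0.0100968/0.0749992 ≈ 0.135
P(Supplier S3 | underweight) = 0.042816/0.0749992 ≈ 0.571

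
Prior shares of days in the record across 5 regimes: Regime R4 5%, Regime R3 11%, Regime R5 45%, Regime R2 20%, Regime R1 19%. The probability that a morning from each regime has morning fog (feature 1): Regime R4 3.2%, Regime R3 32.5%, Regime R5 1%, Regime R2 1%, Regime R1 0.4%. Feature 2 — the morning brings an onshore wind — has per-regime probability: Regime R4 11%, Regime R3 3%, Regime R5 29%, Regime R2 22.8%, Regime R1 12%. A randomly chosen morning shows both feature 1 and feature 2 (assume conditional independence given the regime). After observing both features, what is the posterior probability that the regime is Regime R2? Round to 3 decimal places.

0.147

Unnormalized posteriors (prior × likelihood):
  Regime R4: 0.05 × 0.032 × 0.11 = 0.000176
  Regime R3: 0.11 × 0.325 × 0.03 = 0.0010725
  Regime R5: 0.45 × 0.01 × 0.29 = 0.001305
  Regime R2: 0.2 × 0.01 × 0.228 = 0.000456
  Regime R1: 0.19 × 0.004 × 0.12 = 0.0000912
Sum = 0.0031007.
P(Regime R2 | evidence) = 0.000456 / 0.0031007 ≈ 0.147.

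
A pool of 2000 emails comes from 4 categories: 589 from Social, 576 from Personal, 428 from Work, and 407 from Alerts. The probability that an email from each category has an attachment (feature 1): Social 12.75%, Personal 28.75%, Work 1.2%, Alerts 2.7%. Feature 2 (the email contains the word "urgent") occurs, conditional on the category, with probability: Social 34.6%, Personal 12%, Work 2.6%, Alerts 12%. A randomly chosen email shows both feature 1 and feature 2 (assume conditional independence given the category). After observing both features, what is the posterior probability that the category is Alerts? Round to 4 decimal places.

0.0279

Prior × likelihood for each hypothesis:
  Social: 0.2945 × 0.1275 × 0.346 = 0.0129918675
  Personal: 0.288 × 0.2875 × 0.12 = 0.009936
  Work: 0.214 × 0.012 × 0.026 = 0.000066768
  Alerts: 0.2035 × 0.027 × 0.12 = 0.00065934
Normalizing constant = 0.0236539755.
P(Alerts | evidence) = 0.00065934 / 0.0236539755 ≈ 0.0279.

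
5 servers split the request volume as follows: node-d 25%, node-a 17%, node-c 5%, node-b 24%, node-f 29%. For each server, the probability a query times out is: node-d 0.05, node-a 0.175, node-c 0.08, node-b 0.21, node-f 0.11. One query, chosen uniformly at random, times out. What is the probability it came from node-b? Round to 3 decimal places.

0.392

Compute prior × likelihood for every hypothesis:
  node-d: 0.25 × 0.05 = 0.0125
  node-a: 0.17 × 0.175 = 0.02975
  node-c: 0.05 × 0.08 = 0.004
  node-b: 0.24 × 0.21 = 0.0504
  node-f: 0.29 × 0.11 = 0.0319
Sum = 0.12855.
P(node-b | evidence) = 0.0504 / 0.12855 ≈ 0.392.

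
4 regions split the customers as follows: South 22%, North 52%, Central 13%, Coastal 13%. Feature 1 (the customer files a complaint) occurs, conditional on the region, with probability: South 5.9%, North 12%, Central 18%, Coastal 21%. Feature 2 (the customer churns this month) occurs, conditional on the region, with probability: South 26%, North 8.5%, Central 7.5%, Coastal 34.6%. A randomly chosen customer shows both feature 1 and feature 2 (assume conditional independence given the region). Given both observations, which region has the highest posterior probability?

Prior × likelihood for each hypothesis:
  South: 0.22 × 0.059 × 0.26 = 0.0033748
  North: 0.52 × 0.12 × 0.085 = 0.005304
  Central: 0.13 × 0.18 × 0.075 = 0.001755
  Coastal: 0.13 × 0.21 × 0.346 = 0.0094458
Total = 0.0198796.
Largest term belongs to Coastal, so Coastal is most probable.

Coastal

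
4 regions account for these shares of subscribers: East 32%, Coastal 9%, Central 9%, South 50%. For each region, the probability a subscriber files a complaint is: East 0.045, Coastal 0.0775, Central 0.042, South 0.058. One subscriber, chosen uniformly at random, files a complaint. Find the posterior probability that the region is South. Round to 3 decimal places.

By Bayes' rule, posterior ∝ prior × likelihood:
  East: 0.32 × 0.045 = 0.0144
  Coastal: 0.09 × 0.0775 = 0.006975
  Central: 0.09 × 0.042 = 0.00378
  South: 0.5 × 0.058 = 0.029
Normalizing constant = 0.054155.
P(South | evidence) = 0.029 / 0.054155 ≈ 0.535.

0.535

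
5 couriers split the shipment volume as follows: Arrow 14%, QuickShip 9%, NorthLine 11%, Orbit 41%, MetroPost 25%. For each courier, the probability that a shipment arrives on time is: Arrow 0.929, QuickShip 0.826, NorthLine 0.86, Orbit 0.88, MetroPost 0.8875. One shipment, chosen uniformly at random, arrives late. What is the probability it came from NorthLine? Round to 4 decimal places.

Taking complements, P(late | each) = Arrow 0.071, QuickShip 0.174, NorthLine 0.14, Orbit 0.12, MetroPost 0.1125.
By Bayes' rule, posterior ∝ prior × likelihood:
  Arrow: 0.14 × 0.071 = 0.00994
  QuickShip: 0.09 × 0.174 = 0.01566
  NorthLine: 0.11 × 0.14 = 0.0154
  Orbit: 0.41 × 0.12 = 0.0492
  MetroPost: 0.25 × 0.1125 = 0.028125
Total = 0.118325.
P(NorthLine | evidence) = 0.0154 / 0.118325 ≈ 0.1302.

0.1302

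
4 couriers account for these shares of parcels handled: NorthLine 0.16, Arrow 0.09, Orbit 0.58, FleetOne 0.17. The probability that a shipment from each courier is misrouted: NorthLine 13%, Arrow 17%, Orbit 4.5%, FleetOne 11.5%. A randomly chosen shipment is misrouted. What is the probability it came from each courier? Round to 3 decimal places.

NorthLine 0.254, Arrow 0.187, Orbit 0.319, FleetOne 0.239

Prior × likelihood for each hypothesis:
  NorthLine: 0.16 × 0.13 = 0.0208
  Arrow: 0.09 × 0.17 = 0.0153
  Orbit: 0.58 × 0.045 = 0.0261
  FleetOne: 0.17 × 0.115 = 0.01955
Sum = 0.08175.
P(NorthLine | misrouted) = 0.0208/0.08175 ≈ 0.254
P(Arrow | misrouted) = 0.0153/0.08175 ≈ 0.187
P(Orbit | misrouted) = 0.0261/0.08175 ≈ 0.319
P(FleetOne | misrouted) = 0.01955/0.08175 ≈ 0.239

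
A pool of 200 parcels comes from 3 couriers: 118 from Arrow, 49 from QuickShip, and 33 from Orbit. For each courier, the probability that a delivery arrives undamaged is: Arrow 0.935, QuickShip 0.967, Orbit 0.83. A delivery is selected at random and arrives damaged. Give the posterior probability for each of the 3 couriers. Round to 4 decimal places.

Taking complements, P(damaged | each) = Arrow 0.065, QuickShip 0.033, Orbit 0.17.
Prior × likelihood for each hypothesis:
  Arrow: 0.59 × 0.065 = 0.03835
  QuickShip: 0.245 × 0.033 = 0.008085
  Orbit: 0.165 × 0.17 = 0.02805
Sum = 0.074485.
P(Arrow | damaged) = 0.03835/0.074485 ≈ 0.5149
P(QuickShip | damaged) = 0.008085/0.074485 ≈ 0.1085
P(Orbit | damaged) = 0.02805/0.074485 ≈ 0.3766
(Check: 0.5149+0.1085+0.3766 = 1.0000.)

Arrow 0.5149, QuickShip 0.1085, Orbit 0.3766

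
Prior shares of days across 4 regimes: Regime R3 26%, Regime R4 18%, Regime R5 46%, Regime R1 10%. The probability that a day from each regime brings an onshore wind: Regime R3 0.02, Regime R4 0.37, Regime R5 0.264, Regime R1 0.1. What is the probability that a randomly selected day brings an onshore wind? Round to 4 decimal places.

Prior × likelihood for each hypothesis:
  Regime R3: 0.26 × 0.02 = 0.0052
  Regime R4: 0.18 × 0.37 = 0.0666
  Regime R5: 0.46 × 0.264 = 0.12144
  Regime R1: 0.1 × 0.1 = 0.01
P(onshore) = 0.0052 + 0.0666 + 0.12144 + 0.01 = 0.20324 → 0.2032.

0.2032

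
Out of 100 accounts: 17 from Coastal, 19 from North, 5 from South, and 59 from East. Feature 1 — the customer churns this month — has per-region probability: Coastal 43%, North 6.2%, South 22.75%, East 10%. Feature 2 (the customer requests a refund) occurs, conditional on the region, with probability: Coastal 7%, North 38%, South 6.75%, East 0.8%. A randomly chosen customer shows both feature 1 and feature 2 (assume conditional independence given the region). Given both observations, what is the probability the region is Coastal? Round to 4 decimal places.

0.4723

Prior × likelihood for each hypothesis:
  Coastal: 0.17 × 0.43 × 0.07 = 0.005117
  North: 0.19 × 0.062 × 0.38 = 0.0044764
  South: 0.05 × 0.2275 × 0.0675 = 0.0007678125
  East: 0.59 × 0.1 × 0.008 = 0.000472
Total = 0.0108332125.
P(Coastal | evidence) = 0.005117 / 0.0108332125 ≈ 0.4723.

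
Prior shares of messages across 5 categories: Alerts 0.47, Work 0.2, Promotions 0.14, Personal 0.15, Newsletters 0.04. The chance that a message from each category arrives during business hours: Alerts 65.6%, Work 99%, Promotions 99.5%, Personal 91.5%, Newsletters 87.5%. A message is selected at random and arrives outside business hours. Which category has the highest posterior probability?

Alerts

Taking complements, P(off-hours | each) = Alerts 0.344, Work 0.01, Promotions 0.005, Personal 0.085, Newsletters 0.125.
Unnormalized posteriors (prior × likelihood):
  Alerts: 0.47 × 0.344 = 0.16168
  Work: 0.2 × 0.01 = 0.002
  Promotions: 0.14 × 0.005 = 0.0007
  Personal: 0.15 × 0.085 = 0.01275
  Newsletters: 0.04 × 0.125 = 0.005
Normalizing constant = 0.18213.
Largest term belongs to Alerts, so Alerts is most probable.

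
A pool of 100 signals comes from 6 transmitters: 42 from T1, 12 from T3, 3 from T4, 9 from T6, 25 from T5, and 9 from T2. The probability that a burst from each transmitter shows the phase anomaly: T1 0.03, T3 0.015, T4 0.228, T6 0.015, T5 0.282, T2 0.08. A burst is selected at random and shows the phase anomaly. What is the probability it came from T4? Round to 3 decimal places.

0.068

Prior × likelihood for each hypothesis:
  T1: 0.42 × 0.03 = 0.0126
  T3: 0.12 × 0.015 = 0.0018
  T4: 0.03 × 0.228 = 0.00684
  T6: 0.09 × 0.015 = 0.00135
  T5: 0.25 × 0.282 = 0.0705
  T2: 0.09 × 0.08 = 0.0072
Total = 0.10029.
P(T4 | evidence) = 0.00684 / 0.10029 ≈ 0.068.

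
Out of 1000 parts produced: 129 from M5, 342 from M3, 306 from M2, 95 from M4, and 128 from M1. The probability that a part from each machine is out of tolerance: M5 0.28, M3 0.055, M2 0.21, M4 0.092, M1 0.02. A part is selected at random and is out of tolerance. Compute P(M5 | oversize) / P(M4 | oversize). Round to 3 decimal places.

Compute prior × likelihood for every hypothesis:
  M5: 0.129 × 0.28 = 0.03612
  M3: 0.342 × 0.055 = 0.01881
  M2: 0.306 × 0.21 = 0.06426
  M4: 0.095 × 0.092 = 0.00874
  M1: 0.128 × 0.02 = 0.00256
Total = 0.13049.
The ratio is 0.03612 / 0.00874 (the normalizer cancels) = 4.133.

4.133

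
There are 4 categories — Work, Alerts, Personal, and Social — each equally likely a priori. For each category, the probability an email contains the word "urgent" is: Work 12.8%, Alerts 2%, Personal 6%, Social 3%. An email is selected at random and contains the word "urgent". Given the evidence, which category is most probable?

Work

With a uniform prior (1/4 each), posterior ∝ likelihood:
  Work: 0.128
  Alerts: 0.02
  Personal: 0.06
  Social: 0.03
Normalizing constant = 0.238.
Largest term belongs to Work, so Work is most probable.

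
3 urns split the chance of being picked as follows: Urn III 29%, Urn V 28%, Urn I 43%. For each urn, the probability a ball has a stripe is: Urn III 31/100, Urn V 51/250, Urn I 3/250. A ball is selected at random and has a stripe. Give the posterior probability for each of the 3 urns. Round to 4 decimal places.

Unnormalized posteriors (prior × likelihood):
  Urn III: 0.29 × 0.31 = 0.0899
  Urn V: 0.28 × 0.204 = 0.05712
  Urn I: 0.43 × 0.012 = 0.00516
Normalizing constant = 0.15218.
P(Urn III | striped) = 0.0899/0.15218 ≈ 0.5907
P(Urn V | striped) = 0.05712/0.15218 ≈ 0.3753
P(Urn I | striped) = 0.00516/0.15218 ≈ 0.0339

Urn III 0.5907, Urn V 0.3753, Urn I 0.0339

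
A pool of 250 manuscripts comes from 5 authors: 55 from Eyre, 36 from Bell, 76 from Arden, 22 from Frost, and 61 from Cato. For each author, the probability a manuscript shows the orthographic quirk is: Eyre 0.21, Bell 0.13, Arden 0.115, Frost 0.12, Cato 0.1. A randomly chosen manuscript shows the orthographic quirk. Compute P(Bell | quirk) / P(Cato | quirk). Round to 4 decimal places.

Compute prior × likelihood for every hypothesis:
  Eyre: 0.22 × 0.21 = 0.0462
  Bell: 0.144 × 0.13 = 0.01872
  Arden: 0.304 × 0.115 = 0.03496
  Frost: 0.088 × 0.12 = 0.01056
  Cato: 0.244 × 0.1 = 0.0244
Sum = 0.13484.
The ratio is 0.01872 / 0.0244 (the normalizer cancels) = 0.7672.

0.7672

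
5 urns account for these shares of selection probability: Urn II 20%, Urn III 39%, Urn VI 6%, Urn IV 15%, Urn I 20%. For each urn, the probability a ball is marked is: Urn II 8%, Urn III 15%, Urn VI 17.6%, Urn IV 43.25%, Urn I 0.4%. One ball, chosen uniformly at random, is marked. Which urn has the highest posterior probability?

Urn IV

By Bayes' rule, posterior ∝ prior × likelihood:
  Urn II: 0.2 × 0.08 = 0.016
  Urn III: 0.39 × 0.15 = 0.0585
  Urn VI: 0.06 × 0.176 = 0.01056
  Urn IV: 0.15 × 0.4325 = 0.064875
  Urn I: 0.2 × 0.004 = 0.0008
Total = 0.150735.
Largest term belongs to Urn IV, so Urn IV is most probable.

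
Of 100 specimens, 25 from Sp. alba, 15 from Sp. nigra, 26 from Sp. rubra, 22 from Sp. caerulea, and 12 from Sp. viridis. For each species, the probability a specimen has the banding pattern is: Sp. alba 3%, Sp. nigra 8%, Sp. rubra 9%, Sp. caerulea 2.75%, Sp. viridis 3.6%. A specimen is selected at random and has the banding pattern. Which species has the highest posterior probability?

Sp. rubra

Unnormalized posteriors (prior × likelihood):
  Sp. alba: 0.25 × 0.03 = 0.0075
  Sp. nigra: 0.15 × 0.08 = 0.012
  Sp. rubra: 0.26 × 0.09 = 0.0234
  Sp. caerulea: 0.22 × 0.0275 = 0.00605
  Sp. viridis: 0.12 × 0.036 = 0.00432
Normalizing constant = 0.05327.
Largest term belongs to Sp. rubra, so Sp. rubra is most probable.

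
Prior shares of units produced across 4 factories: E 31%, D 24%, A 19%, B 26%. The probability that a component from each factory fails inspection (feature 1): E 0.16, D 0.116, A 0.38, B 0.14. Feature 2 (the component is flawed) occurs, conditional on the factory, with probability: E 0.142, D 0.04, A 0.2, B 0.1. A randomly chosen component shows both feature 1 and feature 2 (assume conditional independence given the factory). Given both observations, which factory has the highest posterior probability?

A

By Bayes' rule, posterior ∝ prior × likelihood:
  E: 0.31 × 0.16 × 0.142 = 0.0070432
  D: 0.24 × 0.116 × 0.04 = 0.0011136
  A: 0.19 × 0.38 × 0.2 = 0.01444
  B: 0.26 × 0.14 × 0.1 = 0.00364
Normalizing constant = 0.0262368.
Largest term belongs to A, so A is most probable.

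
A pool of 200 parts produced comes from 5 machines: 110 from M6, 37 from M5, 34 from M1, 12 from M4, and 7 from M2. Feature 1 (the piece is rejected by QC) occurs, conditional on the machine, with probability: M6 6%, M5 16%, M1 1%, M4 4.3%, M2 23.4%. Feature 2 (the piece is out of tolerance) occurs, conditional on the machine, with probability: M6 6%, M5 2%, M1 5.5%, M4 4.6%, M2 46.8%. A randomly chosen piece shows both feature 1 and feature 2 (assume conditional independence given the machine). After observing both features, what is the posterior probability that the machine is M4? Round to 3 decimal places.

Prior × likelihood for each hypothesis:
  M6: 0.55 × 0.06 × 0.06 = 0.00198
  M5: 0.185 × 0.16 × 0.02 = 0.000592
  M1: 0.17 × 0.01 × 0.055 = 0.0000935
  M4: 0.06 × 0.043 × 0.046 = 0.00011868
  M2: 0.035 × 0.234 × 0.468 = 0.00383292
Total = 0.0066171.
P(M4 | evidence) = 0.00011868 / 0.0066171 ≈ 0.018.

0.018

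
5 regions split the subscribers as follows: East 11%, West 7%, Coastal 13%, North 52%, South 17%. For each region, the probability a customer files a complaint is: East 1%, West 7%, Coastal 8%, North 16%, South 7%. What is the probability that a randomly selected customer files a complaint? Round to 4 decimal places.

0.1115

Prior × likelihood for each hypothesis:
  East: 0.11 × 0.01 = 0.0011
  West: 0.07 × 0.07 = 0.0049
  Coastal: 0.13 × 0.08 = 0.0104
  North: 0.52 × 0.16 = 0.0832
  South: 0.17 × 0.07 = 0.0119
P(complaint) = 0.0011 + 0.0049 + 0.0104 + 0.0832 + 0.0119 = 0.1115 → 0.1115.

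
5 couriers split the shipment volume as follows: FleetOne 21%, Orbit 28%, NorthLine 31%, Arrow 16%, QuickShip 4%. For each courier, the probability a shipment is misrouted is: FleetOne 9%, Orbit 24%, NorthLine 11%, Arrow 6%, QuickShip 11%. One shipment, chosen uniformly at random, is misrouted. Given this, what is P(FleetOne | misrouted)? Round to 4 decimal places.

Unnormalized posteriors (prior × likelihood):
  FleetOne: 0.21 × 0.09 = 0.0189
  Orbit: 0.28 × 0.24 = 0.0672
  NorthLine: 0.31 × 0.11 = 0.0341
  Arrow: 0.16 × 0.06 = 0.0096
  QuickShip: 0.04 × 0.11 = 0.0044
Sum = 0.1342.
P(FleetOne | evidence) = 0.0189 / 0.1342 ≈ 0.1408.

0.1408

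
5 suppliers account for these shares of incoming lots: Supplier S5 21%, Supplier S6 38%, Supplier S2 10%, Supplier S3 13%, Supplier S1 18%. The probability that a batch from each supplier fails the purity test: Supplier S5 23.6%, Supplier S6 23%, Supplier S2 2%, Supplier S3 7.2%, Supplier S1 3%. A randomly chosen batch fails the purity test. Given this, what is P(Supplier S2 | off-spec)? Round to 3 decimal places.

0.013

Compute prior × likelihood for every hypothesis:
  Supplier S5: 0.21 × 0.236 = 0.04956
  Supplier S6: 0.38 × 0.23 = 0.0874
  Supplier S2: 0.1 × 0.02 = 0.002
  Supplier S3: 0.13 × 0.072 = 0.00936
  Supplier S1: 0.18 × 0.03 = 0.0054
Sum = 0.15372.
P(Supplier S2 | evidence) = 0.002 / 0.15372 ≈ 0.013.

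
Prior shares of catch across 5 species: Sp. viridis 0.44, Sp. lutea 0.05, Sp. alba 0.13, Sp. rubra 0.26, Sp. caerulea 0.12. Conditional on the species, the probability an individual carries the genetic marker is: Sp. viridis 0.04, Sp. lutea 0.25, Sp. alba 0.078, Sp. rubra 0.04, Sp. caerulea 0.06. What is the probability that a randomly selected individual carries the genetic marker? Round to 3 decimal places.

0.058

Unnormalized posteriors (prior × likelihood):
  Sp. viridis: 0.44 × 0.04 = 0.0176
  Sp. lutea: 0.05 × 0.25 = 0.0125
  Sp. alba: 0.13 × 0.078 = 0.01014
  Sp. rubra: 0.26 × 0.04 = 0.0104
  Sp. caerulea: 0.12 × 0.06 = 0.0072
P(marker) = 0.0176 + 0.0125 + 0.01014 + 0.0104 + 0.0072 = 0.05784 → 0.058.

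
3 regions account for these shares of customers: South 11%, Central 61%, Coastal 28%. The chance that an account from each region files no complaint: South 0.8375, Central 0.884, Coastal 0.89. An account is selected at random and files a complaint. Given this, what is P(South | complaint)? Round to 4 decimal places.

0.1497

Taking complements, P(complaint | each) = South 0.1625, Central 0.116, Coastal 0.11.
Unnormalized posteriors (prior × likelihood):
  South: 0.11 × 0.1625 = 0.017875
  Central: 0.61 × 0.116 = 0.07076
  Coastal: 0.28 × 0.11 = 0.0308
Sum = 0.119435.
P(South | evidence) = 0.017875 / 0.119435 ≈ 0.1497.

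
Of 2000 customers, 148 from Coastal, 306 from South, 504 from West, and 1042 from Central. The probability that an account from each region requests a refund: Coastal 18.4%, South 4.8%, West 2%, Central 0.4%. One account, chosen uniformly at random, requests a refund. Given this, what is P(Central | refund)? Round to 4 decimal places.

Prior × likelihood for each hypothesis:
  Coastal: 0.074 × 0.184 = 0.013616
  South: 0.153 × 0.048 = 0.007344
  West: 0.252 × 0.02 = 0.00504
  Central: 0.521 × 0.004 = 0.002084
Total = 0.028084.
P(Central | evidence) = 0.002084 / 0.028084 ≈ 0.0742.

0.0742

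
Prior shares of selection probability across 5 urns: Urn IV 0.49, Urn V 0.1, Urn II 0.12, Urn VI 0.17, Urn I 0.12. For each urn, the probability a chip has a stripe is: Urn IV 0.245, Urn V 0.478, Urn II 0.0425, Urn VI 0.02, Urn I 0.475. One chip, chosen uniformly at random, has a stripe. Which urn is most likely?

Unnormalized posteriors (prior × likelihood):
  Urn IV: 0.49 × 0.245 = 0.12005
  Urn V: 0.1 × 0.478 = 0.0478
  Urn II: 0.12 × 0.0425 = 0.0051
  Urn VI: 0.17 × 0.02 = 0.0034
  Urn I: 0.12 × 0.475 = 0.057
Normalizing constant = 0.23335.
Largest term belongs to Urn IV, so Urn IV is most probable.

Urn IV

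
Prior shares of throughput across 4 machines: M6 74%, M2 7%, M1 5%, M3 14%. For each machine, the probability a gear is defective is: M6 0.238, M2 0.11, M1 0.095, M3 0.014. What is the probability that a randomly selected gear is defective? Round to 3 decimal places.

0.191

Compute prior × likelihood for every hypothesis:
  M6: 0.74 × 0.238 = 0.17612
  M2: 0.07 × 0.11 = 0.0077
  M1: 0.05 × 0.095 = 0.00475
  M3: 0.14 × 0.014 = 0.00196
P(defective) = 0.17612 + 0.0077 + 0.00475 + 0.00196 = 0.19053 → 0.191.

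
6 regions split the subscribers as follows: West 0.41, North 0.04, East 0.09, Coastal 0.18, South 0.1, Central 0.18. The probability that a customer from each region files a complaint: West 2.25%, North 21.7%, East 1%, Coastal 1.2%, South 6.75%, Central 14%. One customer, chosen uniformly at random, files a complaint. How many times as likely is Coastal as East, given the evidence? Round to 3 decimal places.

Prior × likelihood for each hypothesis:
  West: 0.41 × 0.0225 = 0.009225
  North: 0.04 × 0.217 = 0.00868
  East: 0.09 × 0.01 = 0.0009
  Coastal: 0.18 × 0.012 = 0.00216
  South: 0.1 × 0.0675 = 0.00675
  Central: 0.18 × 0.14 = 0.0252
Total = 0.052915.
The ratio is 0.00216 / 0.0009 (the normalizer cancels) = 2.400.

2.400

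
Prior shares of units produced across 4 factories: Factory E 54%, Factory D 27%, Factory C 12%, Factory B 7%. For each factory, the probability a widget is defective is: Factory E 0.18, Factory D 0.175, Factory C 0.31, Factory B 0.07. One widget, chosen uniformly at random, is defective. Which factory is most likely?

Compute prior × likelihood for every hypothesis:
  Factory E: 0.54 × 0.18 = 0.0972
  Factory D: 0.27 × 0.175 = 0.04725
  Factory C: 0.12 × 0.31 = 0.0372
  Factory B: 0.07 × 0.07 = 0.0049
Sum = 0.18655.
Largest term belongs to Factory E, so Factory E is most probable.

Factory E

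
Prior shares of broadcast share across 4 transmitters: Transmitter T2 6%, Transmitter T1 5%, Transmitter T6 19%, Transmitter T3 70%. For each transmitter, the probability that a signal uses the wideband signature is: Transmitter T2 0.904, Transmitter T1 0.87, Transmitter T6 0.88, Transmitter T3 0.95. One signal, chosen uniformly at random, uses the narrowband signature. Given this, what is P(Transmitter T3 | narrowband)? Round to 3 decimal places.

0.500

Taking complements, P(narrowband | each) = Transmitter T2 0.096, Transmitter T1 0.13, Transmitter T6 0.12, Transmitter T3 0.05.
Compute prior × likelihood for every hypothesis:
  Transmitter T2: 0.06 × 0.096 = 0.00576
  Transmitter T1: 0.05 × 0.13 = 0.0065
  Transmitter T6: 0.19 × 0.12 = 0.0228
  Transmitter T3: 0.7 × 0.05 = 0.035
Total = 0.07006.
P(Transmitter T3 | evidence) = 0.035 / 0.07006 ≈ 0.500.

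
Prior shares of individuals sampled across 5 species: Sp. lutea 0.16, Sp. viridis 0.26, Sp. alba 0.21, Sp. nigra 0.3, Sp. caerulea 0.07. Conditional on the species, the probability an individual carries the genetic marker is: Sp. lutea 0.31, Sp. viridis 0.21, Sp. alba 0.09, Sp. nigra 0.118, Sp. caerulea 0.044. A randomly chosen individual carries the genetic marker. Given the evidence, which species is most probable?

Prior × likelihood for each hypothesis:
  Sp. lutea: 0.16 × 0.31 = 0.0496
  Sp. viridis: 0.26 × 0.21 = 0.0546
  Sp. alba: 0.21 × 0.09 = 0.0189
  Sp. nigra: 0.3 × 0.118 = 0.0354
  Sp. caerulea: 0.07 × 0.044 = 0.00308
Normalizing constant = 0.16158.
Largest term belongs to Sp. viridis, so Sp. viridis is most probable.

Sp. viridis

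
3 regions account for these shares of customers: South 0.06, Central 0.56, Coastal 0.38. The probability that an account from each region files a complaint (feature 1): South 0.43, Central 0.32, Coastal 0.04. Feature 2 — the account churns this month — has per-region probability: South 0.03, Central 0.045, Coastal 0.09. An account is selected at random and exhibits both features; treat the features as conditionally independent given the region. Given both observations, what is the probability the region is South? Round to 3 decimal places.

0.076

Prior × likelihood for each hypothesis:
  South: 0.06 × 0.43 × 0.03 = 0.000774
  Central: 0.56 × 0.32 × 0.045 = 0.008064
  Coastal: 0.38 × 0.04 × 0.09 = 0.001368
Total = 0.010206.
P(South | evidence) = 0.000774 / 0.010206 ≈ 0.076.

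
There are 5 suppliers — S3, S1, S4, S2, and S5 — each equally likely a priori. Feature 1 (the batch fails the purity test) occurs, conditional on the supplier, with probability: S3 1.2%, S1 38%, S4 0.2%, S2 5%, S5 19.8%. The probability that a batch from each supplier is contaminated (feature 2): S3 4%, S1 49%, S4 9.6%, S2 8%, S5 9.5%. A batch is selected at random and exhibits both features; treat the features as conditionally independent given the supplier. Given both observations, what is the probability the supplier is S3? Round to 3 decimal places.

Since the prior is uniform, the posterior is proportional to the likelihood:
  S3: 0.012 × 0.04 = 0.00048
  S1: 0.38 × 0.49 = 0.1862
  S4: 0.002 × 0.096 = 0.000192
  S2: 0.05 × 0.08 = 0.004
  S5: 0.198 × 0.095 = 0.01881
Sum = 0.209682.
P(S3 | evidence) = 0.00048 / 0.209682 ≈ 0.002.

0.002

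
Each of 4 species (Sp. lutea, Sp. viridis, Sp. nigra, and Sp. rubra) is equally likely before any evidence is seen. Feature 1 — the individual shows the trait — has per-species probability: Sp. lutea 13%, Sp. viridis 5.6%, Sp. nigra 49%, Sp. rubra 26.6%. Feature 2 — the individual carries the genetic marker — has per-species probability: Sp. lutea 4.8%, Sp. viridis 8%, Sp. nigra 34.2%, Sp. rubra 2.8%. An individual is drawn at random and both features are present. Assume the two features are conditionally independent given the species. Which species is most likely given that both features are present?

Sp. nigra

With a uniform prior (1/4 each), posterior ∝ likelihood:
  Sp. lutea: 0.13 × 0.048 = 0.00624
  Sp. viridis: 0.056 × 0.08 = 0.00448
  Sp. nigra: 0.49 × 0.342 = 0.16758
  Sp. rubra: 0.266 × 0.028 = 0.007448
Total = 0.185748.
Largest term belongs to Sp. nigra, so Sp. nigra is most probable.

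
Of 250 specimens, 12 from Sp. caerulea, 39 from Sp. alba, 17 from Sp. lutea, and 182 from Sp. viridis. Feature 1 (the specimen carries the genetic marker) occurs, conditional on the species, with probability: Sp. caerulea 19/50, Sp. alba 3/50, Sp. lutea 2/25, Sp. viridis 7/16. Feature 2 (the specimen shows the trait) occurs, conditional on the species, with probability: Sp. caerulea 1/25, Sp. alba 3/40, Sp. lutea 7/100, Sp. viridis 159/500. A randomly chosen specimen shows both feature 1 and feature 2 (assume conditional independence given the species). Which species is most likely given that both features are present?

Compute prior × likelihood for every hypothesis:
  Sp. caerulea: 0.048 × 0.38 × 0.04 = 0.0007296
  Sp. alba: 0.156 × 0.06 × 0.075 = 0.000702
  Sp. lutea: 0.068 × 0.08 × 0.07 = 0.0003808
  Sp. viridis: 0.728 × 0.4375 × 0.318 = 0.101283
Sum = 0.1030954.
Largest term belongs to Sp. viridis, so Sp. viridis is most probable.

Sp. viridis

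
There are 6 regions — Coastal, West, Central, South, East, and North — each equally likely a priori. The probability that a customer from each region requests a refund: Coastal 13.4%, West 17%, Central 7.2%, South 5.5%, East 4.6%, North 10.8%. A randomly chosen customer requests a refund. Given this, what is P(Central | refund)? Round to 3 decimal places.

0.123

Since the prior is uniform, the posterior is proportional to the likelihood:
  Coastal: 0.134
  West: 0.17
  Central: 0.072
  South: 0.055
  East: 0.046
  North: 0.108
Sum = 0.585.
P(Central | evidence) = 0.072 / 0.585 ≈ 0.123.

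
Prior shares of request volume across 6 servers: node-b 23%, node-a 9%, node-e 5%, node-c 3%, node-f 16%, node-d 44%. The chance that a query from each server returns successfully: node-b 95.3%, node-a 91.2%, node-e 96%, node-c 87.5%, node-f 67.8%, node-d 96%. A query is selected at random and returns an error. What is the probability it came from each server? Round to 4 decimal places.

node-b 0.1155, node-a 0.0846, node-e 0.0214, node-c 0.0401, node-f 0.5504, node-d 0.1880

Taking complements, P(error | each) = node-b 0.047, node-a 0.088, node-e 0.04, node-c 0.125, node-f 0.322, node-d 0.04.
Compute prior × likelihood for every hypothesis:
  node-b: 0.23 × 0.047 = 0.01081
  node-a: 0.09 × 0.088 = 0.00792
  node-e: 0.05 × 0.04 = 0.002
  node-c: 0.03 × 0.125 = 0.00375
  node-f: 0.16 × 0.322 = 0.05152
  node-d: 0.44 × 0.04 = 0.0176
Total = 0.0936.
P(node-b | error) = 0.01081/0.0936 ≈ 0.1155
P(node-a | error) = 0.00792/0.0936 ≈ 0.0846
P(node-e | error) = 0.002/0.0936 ≈ 0.0214
P(node-c | error) = 0.00375/0.0936 ≈ 0.0401
P(node-f | error) = 0.05152/0.0936 ≈ 0.5504
P(node-d | error) = 0.0176/0.0936 ≈ 0.1880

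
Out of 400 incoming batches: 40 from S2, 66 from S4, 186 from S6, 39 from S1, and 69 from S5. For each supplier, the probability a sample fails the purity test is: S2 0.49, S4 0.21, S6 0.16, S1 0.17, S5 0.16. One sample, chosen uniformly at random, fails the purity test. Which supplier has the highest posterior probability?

S6

Compute prior × likelihood for every hypothesis:
  S2: 0.1 × 0.49 = 0.049
  S4: 0.165 × 0.21 = 0.03465
  S6: 0.465 × 0.16 = 0.0744
  S1: 0.0975 × 0.17 = 0.016575
  S5: 0.1725 × 0.16 = 0.0276
Total = 0.202225.
Largest term belongs to S6, so S6 is most probable.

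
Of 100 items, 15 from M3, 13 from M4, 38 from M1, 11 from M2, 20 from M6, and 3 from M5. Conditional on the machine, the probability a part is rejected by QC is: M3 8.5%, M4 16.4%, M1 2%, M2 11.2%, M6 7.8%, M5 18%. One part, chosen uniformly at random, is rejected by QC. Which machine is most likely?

M4

Compute prior × likelihood for every hypothesis:
  M3: 0.15 × 0.085 = 0.01275
  M4: 0.13 × 0.164 = 0.02132
  M1: 0.38 × 0.02 = 0.0076
  M2: 0.11 × 0.112 = 0.01232
  M6: 0.2 × 0.078 = 0.0156
  M5: 0.03 × 0.18 = 0.0054
Normalizing constant = 0.07499.
Largest term belongs to M4, so M4 is most probable.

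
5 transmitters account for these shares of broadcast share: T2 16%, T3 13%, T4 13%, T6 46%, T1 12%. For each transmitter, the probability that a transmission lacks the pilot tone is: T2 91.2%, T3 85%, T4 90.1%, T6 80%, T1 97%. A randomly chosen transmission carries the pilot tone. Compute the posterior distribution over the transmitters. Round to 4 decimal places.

Taking complements, P(pilot | each) = T2 0.088, T3 0.15, T4 0.099, T6 0.2, T1 0.03.
Prior × likelihood for each hypothesis:
  T2: 0.16 × 0.088 = 0.01408
  T3: 0.13 × 0.15 = 0.0195
  T4: 0.13 × 0.099 = 0.01287
  T6: 0.46 × 0.2 = 0.092
  T1: 0.12 × 0.03 = 0.0036
Total = 0.14205.
P(T2 | pilot) = 0.01408/0.14205 ≈ 0.0991
P(T3 | pilot) = 0.0195/0.14205 ≈ 0.1373
P(T4 | pilot) = 0.01287/0.14205 ≈ 0.0906
P(T6 | pilot) = 0.092/0.14205 ≈ 0.6477
P(T1 | pilot) = 0.0036/0.14205 ≈ 0.0253
(Check: 0.0991+0.1373+0.0906+0.6477+0.0253 = 1.0000.)

T2 0.0991, T3 0.1373, T4 0.0906, T6 0.6477, T1 0.0253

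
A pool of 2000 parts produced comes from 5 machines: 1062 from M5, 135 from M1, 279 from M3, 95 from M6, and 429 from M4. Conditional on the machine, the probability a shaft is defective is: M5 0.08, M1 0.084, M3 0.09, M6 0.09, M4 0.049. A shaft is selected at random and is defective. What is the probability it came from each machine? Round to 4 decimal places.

Compute prior × likelihood for every hypothesis:
  M5: 0.531 × 0.08 = 0.04248
  M1: 0.0675 × 0.084 = 0.00567
  M3: 0.1395 × 0.09 = 0.012555
  M6: 0.0475 × 0.09 = 0.004275
  M4: 0.2145 × 0.049 = 0.0105105
Sum = 0.0754905.
P(M5 | defective) = 0.04248/0.0754905 ≈ 0.5627
P(M1 | defective) = 0.00567/0.0754905 ≈ 0.0751
P(M3 | defective) = 0.012555/0.0754905 ≈ 0.1663
P(M6 | defective) = 0.004275/0.0754905 ≈ 0.0566
P(M4 | defective) = 0.0105105/0.0754905 ≈ 0.1392

M5 0.5627, M1 0.0751, M3 0.1663, M6 0.0566, M4 0.1392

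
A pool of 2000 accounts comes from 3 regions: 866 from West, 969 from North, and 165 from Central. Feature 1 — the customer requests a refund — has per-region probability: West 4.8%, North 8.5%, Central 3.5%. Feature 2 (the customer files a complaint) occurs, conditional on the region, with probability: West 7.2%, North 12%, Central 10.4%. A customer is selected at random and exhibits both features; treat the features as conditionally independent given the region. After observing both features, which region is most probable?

Prior × likelihood for each hypothesis:
  West: 0.433 × 0.048 × 0.072 = 0.001496448
  North: 0.4845 × 0.085 × 0.12 = 0.0049419
  Central: 0.0825 × 0.035 × 0.104 = 0.0003003
Normalizing constant = 0.006738648.
Largest term belongs to North, so North is most probable.

North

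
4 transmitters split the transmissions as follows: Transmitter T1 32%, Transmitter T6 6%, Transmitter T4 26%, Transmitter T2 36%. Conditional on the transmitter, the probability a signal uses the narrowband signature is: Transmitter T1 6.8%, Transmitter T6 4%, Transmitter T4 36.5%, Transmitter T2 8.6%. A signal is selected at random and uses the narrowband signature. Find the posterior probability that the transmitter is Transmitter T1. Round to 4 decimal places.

0.1450

Compute prior × likelihood for every hypothesis:
  Transmitter T1: 0.32 × 0.068 = 0.02176
  Transmitter T6: 0.06 × 0.04 = 0.0024
  Transmitter T4: 0.26 × 0.365 = 0.0949
  Transmitter T2: 0.36 × 0.086 = 0.03096
Total = 0.15002.
P(Transmitter T1 | evidence) = 0.02176 / 0.15002 ≈ 0.1450.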